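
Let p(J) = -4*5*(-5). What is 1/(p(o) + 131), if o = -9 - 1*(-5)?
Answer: 1/231 ≈ 0.0043290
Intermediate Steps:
o = -4 (o = -9 + 5 = -4)
p(J) = 100 (p(J) = -20*(-5) = 100)
1/(p(o) + 131) = 1/(100 + 131) = 1/231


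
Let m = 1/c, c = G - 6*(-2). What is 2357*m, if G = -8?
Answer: 2357/4 ≈ 589.25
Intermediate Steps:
c = 4 (c = -8 - 6*(-2) = -8 + 12 = 4)
m = 1/4 ≈ 0.25000
2357*m = 2357*(1/4) = 2357/4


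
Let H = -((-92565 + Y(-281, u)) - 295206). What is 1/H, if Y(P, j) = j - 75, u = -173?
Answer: 1/388019 ≈ 2.5772e-6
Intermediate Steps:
Y(P, j) = -75 + j
H = 388019 (H = -((-92565 + (-75 - 173)) - 295206) = -((-92565 - 248) - 295206) = -(-92813 - 295206) = -1*(-388019) = 388019)
1/H = 1/388019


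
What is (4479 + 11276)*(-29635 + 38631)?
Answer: 141731980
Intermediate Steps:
(4479 + 11276)*(-29635 + 38631) = 15755*8996 = 141731980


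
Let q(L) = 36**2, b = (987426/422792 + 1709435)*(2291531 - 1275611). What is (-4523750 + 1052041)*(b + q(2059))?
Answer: -318634491127968143928396/52849 ≈ -6.0292e+18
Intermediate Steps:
b = 91780299238842540/52849 (b = (987426*(1/422792) + 1709435)*1015920 = (493713/211396 + 1709435)*1015920 = (361368214973/211396)*1015920 = 91780299238842540/52849 ≈ 1.7367e+12)
q(L) = 1296
(-4523750 + 1052041)*(b + q(2059)) = (-4523750 + 1052041)*(91780299238842540/52849 + 1296) = -3471709*91780299307334844/52849 = -318634491127968143928396/52849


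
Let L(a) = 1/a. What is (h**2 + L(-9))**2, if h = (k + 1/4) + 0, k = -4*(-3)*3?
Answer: 35800045681/20736 ≈ 1.7265e+6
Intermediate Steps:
k = 36 (k = 12*3 = 36)
h = 145/4 (h = (36 + 1/4) + 0 = 145/4 + 0 = 145/4 ≈ 36.250)
(h**2 + L(-9))**2 = ((145/4)**2 + 1/(-9))**2 = (21025/16 - 1/9)**2 = (189209/144)**2 = 35800045681/20736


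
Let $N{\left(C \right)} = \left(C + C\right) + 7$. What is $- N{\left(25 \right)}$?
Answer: $-57$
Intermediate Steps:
$N{\left(C \right)} = 7 + 2 C$ ($N{\left(C \right)} = 2 C + 7 = 7 + 2 C$)
$- N{\left(25 \right)} = - (7 + 2 \cdot 25) = - (7 + 50) = \left(-1\right) 57 = -57$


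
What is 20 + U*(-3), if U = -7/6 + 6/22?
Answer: 499/22 ≈ 22.682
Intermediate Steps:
U = -59/66 (U = -7*⅙ + 6*(1/22) = -7/6 + 3/11 = -59/66 ≈ -0.89394)
20 + U*(-3) = 20 - 59/66*(-3) = 20 + 59/22 = 499/22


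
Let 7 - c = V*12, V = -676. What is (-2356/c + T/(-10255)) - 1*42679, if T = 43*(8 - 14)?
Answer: -3553490330333/83260345 ≈ -42679.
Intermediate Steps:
T = -258 (T = 43*(-6) = -258)
c = 8119 (c = 7 - (-676)*12 = 7 - 1*(-8112) = 7 + 8112 = 8119)
(-2356/c + T/(-10255)) - 1*42679 = (-2356/8119 - 258/(-10255)) - 1*42679 = (-2356*1/8119 - 258*(-1/10255)) - 42679 = (-2356/8119 + 258/10255) - 42679 = -22066078/83260345 - 42679 = -3553490330333/83260345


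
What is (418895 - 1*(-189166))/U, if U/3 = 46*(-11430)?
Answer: -202687/525780 ≈ -0.38550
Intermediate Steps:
U = -1577340 (U = 3*(46*(-11430)) = 3*(-525780) = -1577340)
(418895 - 1*(-189166))/U = (418895 - 1*(-189166))/(-1577340) = (418895 + 189166)*(-1/1577340) = 608061*(-1/1577340) = -202687/525780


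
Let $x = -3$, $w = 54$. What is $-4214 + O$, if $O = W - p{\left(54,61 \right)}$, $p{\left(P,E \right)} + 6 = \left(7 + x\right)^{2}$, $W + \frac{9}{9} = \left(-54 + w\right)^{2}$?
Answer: $-4225$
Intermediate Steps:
$W = -1$ ($W = -1 + \left(-54 + 54\right)^{2} = -1 + 0^{2} = -1 + 0 = -1$)
$p{\left(P,E \right)} = 10$ ($p{\left(P,E \right)} = -6 + \left(7 - 3\right)^{2} = -6 + 4^{2} = -6 + 16 = 10$)
$O = -11$ ($O = -1 - 10 = -11$)
$-4214 + O = -4214 - 11 = -4225$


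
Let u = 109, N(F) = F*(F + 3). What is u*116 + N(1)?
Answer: 12648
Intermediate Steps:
N(F) = F*(3 + F)
u*116 + N(1) = 109*116 + 1*(3 + 1) = 12644 + 1*4 = 12644 + 4 = 12648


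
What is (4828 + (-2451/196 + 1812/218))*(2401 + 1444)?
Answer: 396249585605/21364 ≈ 1.8548e+7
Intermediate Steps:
(4828 + (-2451/196 + 1812/218))*(2401 + 1444) = (4828 + (-2451*1/196 + 1812*(1/218)))*3845 = (4828 + (-2451/196 + 906/109))*3845 = (4828 - 89583/21364)*3845 = (103055809/21364)*3845 = 396249585605/21364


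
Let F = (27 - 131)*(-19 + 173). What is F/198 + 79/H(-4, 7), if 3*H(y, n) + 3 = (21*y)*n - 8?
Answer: -438205/5391 ≈ -81.285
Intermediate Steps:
F = -16016 (F = -104*154 = -16016)
H(y, n) = -11/3 + 7*n*y (H(y, n) = -1 + ((21*y)*n - 8)/3 = -1 + (21*n*y - 8)/3 = -1 + (-8 + 21*n*y)/3 = -1 + (-8/3 + 7*n*y) = -11/3 + 7*n*y)
F/198 + 79/H(-4, 7) = -16016/198 + 79/(-11/3 + 7*7*(-4)) = -16016*1/198 + 79/(-11/3 - 196) = -728/9 + 79/(-599/3) = -728/9 + 79*(-3/599) = -728/9 - 237/599 = -438205/5391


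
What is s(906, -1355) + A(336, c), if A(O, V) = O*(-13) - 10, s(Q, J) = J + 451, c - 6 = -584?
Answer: -5282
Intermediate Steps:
c = -578 (c = 6 - 584 = -578)
s(Q, J) = 451 + J
A(O, V) = -10 - 13*O (A(O, V) = -13*O - 10 = -10 - 13*O)
s(906, -1355) + A(336, c) = (451 - 1355) + (-10 - 13*336) = -904 + (-10 - 4368) = -904 - 4378 = -5282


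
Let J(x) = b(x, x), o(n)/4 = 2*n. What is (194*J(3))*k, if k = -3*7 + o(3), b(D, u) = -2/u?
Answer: -388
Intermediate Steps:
o(n) = 8*n (o(n) = 4*(2*n) = 8*n)
J(x) = -2/x
k = 3 (k = -3*7 + 8*3 = -21 + 24 = 3)
(194*J(3))*k = (194*(-2/3))*3 = (194*(-2*⅓))*3 = (194*(-⅔))*3 = -388/3*3 = -388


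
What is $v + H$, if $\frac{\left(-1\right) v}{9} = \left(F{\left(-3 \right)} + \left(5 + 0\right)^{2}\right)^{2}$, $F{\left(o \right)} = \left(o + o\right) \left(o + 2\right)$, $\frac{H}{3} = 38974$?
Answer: $108273$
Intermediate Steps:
$H = 116922$ ($H = 3 \cdot 38974 = 116922$)
$F{\left(o \right)} = 2 o \left(2 + o\right)$
$v = -8649$ ($v = - 9 \left(2 \left(-3\right) \left(2 - 3\right) + \left(5 + 0\right)^{2}\right)^{2} = - 9 \left(2 \left(-3\right) \left(-1\right) + 5^{2}\right)^{2} = - 9 \left(6 + 25\right)^{2} = - 9 \cdot 31^{2} = \left(-9\right) 961 = -8649$)
$v + H = -8649 + 116922 = 108273$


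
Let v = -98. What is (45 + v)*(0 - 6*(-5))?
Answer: -1590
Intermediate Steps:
(45 + v)*(0 - 6*(-5)) = (45 - 98)*(0 - 6*(-5)) = -53*(0 + 30) = -53*30 = -1590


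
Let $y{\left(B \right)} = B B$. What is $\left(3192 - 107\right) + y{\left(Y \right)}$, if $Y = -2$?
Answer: $3089$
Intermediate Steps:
$y{\left(B \right)} = B^{2}$
$\left(3192 - 107\right) + y{\left(Y \right)} = \left(3192 - 107\right) + \left(-2\right)^{2} = 3085 + 4 = 3089$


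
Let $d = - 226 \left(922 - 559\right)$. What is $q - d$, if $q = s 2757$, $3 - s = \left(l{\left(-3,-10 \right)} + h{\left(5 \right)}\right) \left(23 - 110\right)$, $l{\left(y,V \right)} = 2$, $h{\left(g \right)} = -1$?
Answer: $330168$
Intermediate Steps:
$s = 90$ ($s = 3 - \left(2 - 1\right) \left(23 - 110\right) = 3 - 1 \left(-87\right) = 3 - -87 = 3 + 87 = 90$)
$d = -82038$ ($d = \left(-226\right) 363 = -82038$)
$q = 248130$ ($q = 90 \cdot 2757 = 248130$)
$q - d = 248130 - -82038 = 248130 + 82038 = 330168$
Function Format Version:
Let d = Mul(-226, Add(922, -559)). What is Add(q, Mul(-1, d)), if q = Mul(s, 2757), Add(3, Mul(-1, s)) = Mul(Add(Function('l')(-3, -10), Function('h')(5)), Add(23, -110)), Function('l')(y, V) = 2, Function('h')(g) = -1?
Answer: 330168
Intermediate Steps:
s = 90 (s = Add(3, Mul(-1, Mul(Add(2, -1), Add(23, -110)))) = Add(3, Mul(-1, Mul(1, -87))) = Add(3, Mul(-1, -87)) = Add(3, 87) = 90)
d = -82038 (d = Mul(-226, 363) = -82038)
q = 248130 (q = Mul(90, 2757) = 248130)
Add(q, Mul(-1, d)) = Add(248130, Mul(-1, -82038)) = Add(248130, 82038) = 330168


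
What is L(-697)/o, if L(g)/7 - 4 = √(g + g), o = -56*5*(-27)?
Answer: 1/270 + I*√1394/1080 ≈ 0.0037037 + 0.034571*I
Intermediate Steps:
o = 7560 (o = -280*(-27) = 7560)
L(g) = 28 + 7*√2*√g (L(g) = 28 + 7*√(g + g) = 28 + 7*√(2*g) = 28 + 7*(√2*√g) = 28 + 7*√2*√g)
L(-697)/o = (28 + 7*√2*√(-697))/7560 = (28 + 7*√2*(I*√697))*(1/7560) = (28 + 7*I*√1394)*(1/7560) = 1/270 + I*√1394/1080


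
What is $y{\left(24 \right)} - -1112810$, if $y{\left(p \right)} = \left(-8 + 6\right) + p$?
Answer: $1112832$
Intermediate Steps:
$y{\left(p \right)} = -2 + p$
$y{\left(24 \right)} - -1112810 = \left(-2 + 24\right) - -1112810 = 22 + 1112810 = 1112832$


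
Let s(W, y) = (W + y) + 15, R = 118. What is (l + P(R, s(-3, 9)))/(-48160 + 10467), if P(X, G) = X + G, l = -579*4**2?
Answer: 9125/37693 ≈ 0.24209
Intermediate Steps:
l = -9264 (l = -579*16 = -9264)
s(W, y) = 15 + W + y
P(X, G) = G + X
(l + P(R, s(-3, 9)))/(-48160 + 10467) = (-9264 + ((15 - 3 + 9) + 118))/(-48160 + 10467) = (-9264 + (21 + 118))/(-37693) = (-9264 + 139)*(-1/37693) = -9125*(-1/37693) = 9125/37693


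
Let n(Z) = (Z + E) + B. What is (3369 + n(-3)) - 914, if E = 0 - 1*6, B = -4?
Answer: 2442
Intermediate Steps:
E = -6 (E = 0 - 6 = -6)
n(Z) = -10 + Z (n(Z) = (Z - 6) - 4 = (-6 + Z) - 4 = -10 + Z)
(3369 + n(-3)) - 914 = (3369 + (-10 - 3)) - 914 = (3369 - 13) - 914 = 3356 - 914 = 2442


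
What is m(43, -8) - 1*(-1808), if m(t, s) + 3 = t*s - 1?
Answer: 1460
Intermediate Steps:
m(t, s) = -4 + s*t (m(t, s) = -3 + (t*s - 1) = -3 + (s*t - 1) = -3 + (-1 + s*t) = -4 + s*t)
m(43, -8) - 1*(-1808) = (-4 - 8*43) - 1*(-1808) = (-4 - 344) + 1808 = -348 + 1808 = 1460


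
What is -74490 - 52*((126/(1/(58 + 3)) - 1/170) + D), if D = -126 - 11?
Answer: -39698204/85 ≈ -4.6704e+5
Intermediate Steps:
D = -137
-74490 - 52*((126/(1/(58 + 3)) - 1/170) + D) = -74490 - 52*((126/(1/(58 + 3)) - 1/170) - 137) = -74490 - 52*((126/(1/61) - 1*1/170) - 137) = -74490 - 52*((126/(1/61) - 1/170) - 137) = -74490 - 52*((126*61 - 1/170) - 137) = -74490 - 52*((7686 - 1/170) - 137) = -74490 - 52*(1306619/170 - 137) = -74490 - 52*1283329/170 = -74490 - 1*33366554/85 = -74490 - 33366554/85 = -39698204/85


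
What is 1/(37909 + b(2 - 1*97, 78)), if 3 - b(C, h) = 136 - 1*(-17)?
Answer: 1/37759 ≈ 2.6484e-5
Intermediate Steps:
b(C, h) = -150 (b(C, h) = 3 - (136 - 1*(-17)) = 3 - (136 + 17) = 3 - 1*153 = 3 - 153 = -150)
1/(37909 + b(2 - 1*97, 78)) = 1/(37909 - 150) = 1/37759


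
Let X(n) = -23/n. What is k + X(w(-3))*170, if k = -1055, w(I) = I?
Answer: 745/3 ≈ 248.33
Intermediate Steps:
k + X(w(-3))*170 = -1055 - 23/(-3)*170 = -1055 - 23*(-1/3)*170 = -1055 + (23/3)*170 = -1055 + 3910/3 = 745/3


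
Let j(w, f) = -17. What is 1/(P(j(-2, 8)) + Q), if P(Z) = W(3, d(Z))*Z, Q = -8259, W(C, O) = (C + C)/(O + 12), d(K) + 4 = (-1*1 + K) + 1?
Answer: -3/24743 ≈ -0.00012125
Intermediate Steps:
d(K) = -4 + K (d(K) = -4 + ((-1*1 + K) + 1) = -4 + ((-1 + K) + 1) = -4 + K)
W(C, O) = 2*C/(12 + O) (W(C, O) = (2*C)/(12 + O) = 2*C/(12 + O))
P(Z) = 6*Z/(8 + Z) (P(Z) = (2*3/(12 + (-4 + Z)))*Z = (2*3/(8 + Z))*Z = (6/(8 + Z))*Z = 6*Z/(8 + Z))
1/(P(j(-2, 8)) + Q) = 1/(6*(-17)/(8 - 17) - 8259) = 1/(6*(-17)/(-9) - 8259) = 1/(6*(-17)*(-⅑) - 8259) = 1/(34/3 - 8259) = 1/(-24743/3) = -3/24743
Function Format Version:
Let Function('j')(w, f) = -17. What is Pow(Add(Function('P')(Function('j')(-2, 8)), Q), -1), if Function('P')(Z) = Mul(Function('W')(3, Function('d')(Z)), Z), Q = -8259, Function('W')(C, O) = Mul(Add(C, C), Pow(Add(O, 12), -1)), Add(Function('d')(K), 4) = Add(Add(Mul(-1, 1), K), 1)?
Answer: Rational(-3, 24743) ≈ -0.00012125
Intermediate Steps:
Function('d')(K) = Add(-4, K) (Function('d')(K) = Add(-4, Add(Add(Mul(-1, 1), K), 1)) = Add(-4, Add(Add(-1, K), 1)) = Add(-4, K))
Function('W')(C, O) = Mul(2, C, Pow(Add(12, O), -1)) (Function('W')(C, O) = Mul(Mul(2, C), Pow(Add(12, O), -1)) = Mul(2, C, Pow(Add(12, O), -1)))
Function('P')(Z) = Mul(6, Z, Pow(Add(8, Z), -1)) (Function('P')(Z) = Mul(Mul(2, 3, Pow(Add(12, Add(-4, Z)), -1)), Z) = Mul(Mul(2, 3, Pow(Add(8, Z), -1)), Z) = Mul(Mul(6, Pow(Add(8, Z), -1)), Z) = Mul(6, Z, Pow(Add(8, Z), -1)))
Pow(Add(Function('P')(Function('j')(-2, 8)), Q), -1) = Pow(Add(Mul(6, -17, Pow(Add(8, -17), -1)), -8259), -1) = Pow(Add(Mul(6, -17, Pow(-9, -1)), -8259), -1) = Pow(Add(Mul(6, -17, Rational(-1, 9)), -8259), -1) = Pow(Add(Rational(34, 3), -8259), -1) = Pow(Rational(-24743, 3), -1) = Rational(-3, 24743)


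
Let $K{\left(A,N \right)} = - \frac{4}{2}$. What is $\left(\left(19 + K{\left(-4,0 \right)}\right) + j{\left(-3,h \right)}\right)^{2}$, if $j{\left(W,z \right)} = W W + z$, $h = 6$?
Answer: $1024$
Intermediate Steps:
$K{\left(A,N \right)} = -2$ ($K{\left(A,N \right)} = \left(-4\right) \frac{1}{2} = -2$)
$j{\left(W,z \right)} = z + W^{2}$ ($j{\left(W,z \right)} = W^{2} + z = z + W^{2}$)
$\left(\left(19 + K{\left(-4,0 \right)}\right) + j{\left(-3,h \right)}\right)^{2} = \left(\left(19 - 2\right) + \left(6 + \left(-3\right)^{2}\right)\right)^{2} = \left(17 + \left(6 + 9\right)\right)^{2} = \left(17 + 15\right)^{2} = 32^{2} = 1024$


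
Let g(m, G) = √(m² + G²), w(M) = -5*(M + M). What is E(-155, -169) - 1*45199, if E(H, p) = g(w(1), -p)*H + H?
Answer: -45354 - 155*√28661 ≈ -71595.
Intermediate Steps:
w(M) = -10*M
g(m, G) = √(G² + m²)
E(H, p) = H + H*√(100 + p²) (E(H, p) = √((-p)² + (-10*1)²)*H + H = √(p² + (-10)²)*H + H = √(p² + 100)*H + H = √(100 + p²)*H + H = H*√(100 + p²) + H = H + H*√(100 + p²))
E(-155, -169) - 1*45199 = -155*(1 + √(100 + (-169)²)) - 1*45199 = -155*(1 + √(100 + 28561)) - 45199 = -155*(1 + √28661) - 45199 = (-155 - 155*√28661) - 45199 = -45354 - 155*√28661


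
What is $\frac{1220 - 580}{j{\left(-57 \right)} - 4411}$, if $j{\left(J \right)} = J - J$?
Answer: $- \frac{640}{4411} \approx -0.14509$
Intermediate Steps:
$j{\left(J \right)} = 0$
$\frac{1220 - 580}{j{\left(-57 \right)} - 4411} = \frac{1220 - 580}{0 - 4411} = \frac{640}{-4411} = 640 \left(- \frac{1}{4411}\right) = - \frac{640}{4411}$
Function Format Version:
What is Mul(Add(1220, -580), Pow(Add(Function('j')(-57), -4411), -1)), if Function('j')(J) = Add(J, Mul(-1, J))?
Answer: Rational(-640, 4411) ≈ -0.14509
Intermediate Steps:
Function('j')(J) = 0
Mul(Add(1220, -580), Pow(Add(Function('j')(-57), -4411), -1)) = Mul(Add(1220, -580), Pow(Add(0, -4411), -1)) = Mul(640, Pow(-4411, -1)) = Mul(640, Rational(-1, 4411)) = Rational(-640, 4411)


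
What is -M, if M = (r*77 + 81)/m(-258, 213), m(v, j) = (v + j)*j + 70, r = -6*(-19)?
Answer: 8859/9515 ≈ 0.93106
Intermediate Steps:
r = 114
m(v, j) = 70 + j*(j + v) (m(v, j) = (j + v)*j + 70 = j*(j + v) + 70 = 70 + j*(j + v))
M = -8859/9515 (M = (114*77 + 81)/(70 + 213² + 213*(-258)) = (8778 + 81)/(70 + 45369 - 54954) = 8859/(-9515) = 8859*(-1/9515) = -8859/9515 ≈ -0.93106)
-M = -1*(-8859/9515) = 8859/9515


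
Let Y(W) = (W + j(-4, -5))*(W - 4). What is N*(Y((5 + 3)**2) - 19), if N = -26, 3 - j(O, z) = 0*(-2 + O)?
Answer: -104026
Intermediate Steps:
j(O, z) = 3 (j(O, z) = 3 - 0*(-2 + O) = 3 - 1*0 = 3 + 0 = 3)
Y(W) = (-4 + W)*(3 + W) (Y(W) = (W + 3)*(W - 4) = (3 + W)*(-4 + W) = (-4 + W)*(3 + W))
N*(Y((5 + 3)**2) - 19) = -26*((-12 + ((5 + 3)**2)**2 - (5 + 3)**2) - 19) = -26*((-12 + (8**2)**2 - 1*8**2) - 19) = -26*((-12 + 64**2 - 1*64) - 19) = -26*((-12 + 4096 - 64) - 19) = -26*(4020 - 19) = -26*4001 = -104026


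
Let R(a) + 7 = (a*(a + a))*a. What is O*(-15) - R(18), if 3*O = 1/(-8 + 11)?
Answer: -34976/3 ≈ -11659.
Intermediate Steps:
O = ⅑ (O = 1/(3*(-8 + 11)) = (⅓)/3 = (⅓)*(⅓) = ⅑ ≈ 0.11111)
R(a) = -7 + 2*a³ (R(a) = -7 + (a*(a + a))*a = -7 + (a*(2*a))*a = -7 + (2*a²)*a = -7 + 2*a³)
O*(-15) - R(18) = (⅑)*(-15) - (-7 + 2*18³) = -5/3 - (-7 + 2*5832) = -5/3 - (-7 + 11664) = -5/3 - 1*11657 = -5/3 - 11657 = -34976/3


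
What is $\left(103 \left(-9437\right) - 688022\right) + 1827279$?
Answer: $167246$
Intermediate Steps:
$\left(103 \left(-9437\right) - 688022\right) + 1827279 = \left(-972011 - 688022\right) + 1827279 = -1660033 + 1827279 = 167246$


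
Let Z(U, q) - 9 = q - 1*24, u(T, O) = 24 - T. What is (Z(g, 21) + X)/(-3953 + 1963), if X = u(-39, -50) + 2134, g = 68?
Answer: -2203/1990 ≈ -1.1070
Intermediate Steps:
Z(U, q) = -15 + q (Z(U, q) = 9 + (q - 1*24) = 9 + (q - 24) = 9 + (-24 + q) = -15 + q)
X = 2197 (X = (24 - 1*(-39)) + 2134 = (24 + 39) + 2134 = 63 + 2134 = 2197)
(Z(g, 21) + X)/(-3953 + 1963) = ((-15 + 21) + 2197)/(-3953 + 1963) = (6 + 2197)/(-1990) = 2203*(-1/1990) = -2203/1990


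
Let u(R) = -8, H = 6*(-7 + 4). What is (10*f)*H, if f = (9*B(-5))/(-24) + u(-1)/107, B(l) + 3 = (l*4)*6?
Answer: -1773855/214 ≈ -8289.0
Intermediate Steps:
H = -18 (H = 6*(-3) = -18)
B(l) = -3 + 24*l (B(l) = -3 + (l*4)*6 = -3 + (4*l)*6 = -3 + 24*l)
f = 39419/856 (f = (9*(-3 + 24*(-5)))/(-24) - 8/107 = (9*(-3 - 120))*(-1/24) - 8*1/107 = (9*(-123))*(-1/24) - 8/107 = -1107*(-1/24) - 8/107 = 369/8 - 8/107 = 39419/856 ≈ 46.050)
(10*f)*H = (10*(39419/856))*(-18) = (197095/428)*(-18) = -1773855/214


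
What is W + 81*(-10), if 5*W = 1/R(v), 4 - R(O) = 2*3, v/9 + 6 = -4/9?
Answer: -8101/10 ≈ -810.10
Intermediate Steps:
v = -58 (v = -54 + 9*(-4/9) = -54 - 4 = -58)
R(O) = -2 (R(O) = 4 - 2*3 = 4 - 1*6 = 4 - 6 = -2)
W = -⅒ (W = (⅕)/(-2) = (⅕)*(-½) = -⅒ ≈ -0.10000)
W + 81*(-10) = -⅒ + 81*(-10) = -⅒ - 810 = -8101/10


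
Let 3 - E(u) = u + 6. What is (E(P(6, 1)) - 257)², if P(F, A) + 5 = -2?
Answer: 64009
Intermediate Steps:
P(F, A) = -7 (P(F, A) = -5 - 2 = -7)
E(u) = -3 - u (E(u) = 3 - (u + 6) = 3 - (6 + u) = 3 + (-6 - u) = -3 - u)
(E(P(6, 1)) - 257)² = ((-3 - 1*(-7)) - 257)² = ((-3 + 7) - 257)² = (4 - 257)² = (-253)² = 64009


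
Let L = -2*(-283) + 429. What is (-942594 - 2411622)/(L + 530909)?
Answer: -419277/66488 ≈ -6.3061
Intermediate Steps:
L = 995 (L = 566 + 429 = 995)
(-942594 - 2411622)/(L + 530909) = (-942594 - 2411622)/(995 + 530909) = -3354216/531904 = -3354216*1/531904 = -419277/66488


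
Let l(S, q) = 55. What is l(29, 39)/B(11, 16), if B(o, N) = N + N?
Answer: 55/32 ≈ 1.7188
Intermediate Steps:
B(o, N) = 2*N
l(29, 39)/B(11, 16) = 55/((2*16)) = 55/32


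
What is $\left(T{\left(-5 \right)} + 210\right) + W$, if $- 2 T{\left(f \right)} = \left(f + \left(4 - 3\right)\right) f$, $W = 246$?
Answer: $446$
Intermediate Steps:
$T{\left(f \right)} = - \frac{f \left(1 + f\right)}{2}$ ($T{\left(f \right)} = - \frac{\left(f + \left(4 - 3\right)\right) f}{2} = - \frac{\left(f + 1\right) f}{2} = - \frac{\left(1 + f\right) f}{2} = - \frac{f \left(1 + f\right)}{2}$)
$\left(T{\left(-5 \right)} + 210\right) + W = \left(\left(- \frac{1}{2}\right) \left(-5\right) \left(1 - 5\right) + 210\right) + 246 = \left(\left(- \frac{1}{2}\right) \left(-5\right) \left(-4\right) + 210\right) + 246 = \left(-10 + 210\right) + 246 = 200 + 246 = 446$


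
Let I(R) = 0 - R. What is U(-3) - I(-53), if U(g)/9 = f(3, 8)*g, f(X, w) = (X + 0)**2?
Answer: -296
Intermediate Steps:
I(R) = -R
f(X, w) = X**2
U(g) = 81*g (U(g) = 9*(3**2*g) = 9*(9*g) = 81*g)
U(-3) - I(-53) = 81*(-3) - (-1)*(-53) = -243 - 1*53 = -243 - 53 = -296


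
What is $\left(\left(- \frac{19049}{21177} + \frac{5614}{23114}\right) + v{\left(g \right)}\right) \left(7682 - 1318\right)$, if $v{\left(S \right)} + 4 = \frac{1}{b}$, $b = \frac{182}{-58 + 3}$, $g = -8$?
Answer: $- \frac{594121736510}{18826353} \approx -31558.0$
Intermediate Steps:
$b = - \frac{182}{55}$ ($b = \frac{182}{-55} = 182 \left(- \frac{1}{55}\right) = - \frac{182}{55} \approx -3.3091$)
$v{\left(S \right)} = - \frac{783}{182}$ ($v{\left(S \right)} = -4 + \frac{1}{- \frac{182}{55}} = -4 - \frac{55}{182} = - \frac{783}{182}$)
$\left(\left(- \frac{19049}{21177} + \frac{5614}{23114}\right) + v{\left(g \right)}\right) \left(7682 - 1318\right) = \left(\left(- \frac{19049}{21177} + \frac{5614}{23114}\right) - \frac{783}{182}\right) \left(7682 - 1318\right) = \left(\left(\left(-19049\right) \frac{1}{21177} + 5614 \cdot \frac{1}{23114}\right) - \frac{783}{182}\right) 6364 = \left(\left(- \frac{19049}{21177} + \frac{401}{1651}\right) - \frac{783}{182}\right) 6364 = \left(- \frac{1765994}{2689479} - \frac{783}{182}\right) 6364 = \left(- \frac{186713305}{37652706}\right) 6364 = - \frac{594121736510}{18826353}$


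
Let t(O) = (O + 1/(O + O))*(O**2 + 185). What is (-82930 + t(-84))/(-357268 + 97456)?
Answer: 116124473/43648416 ≈ 2.6604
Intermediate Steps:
t(O) = (185 + O**2)*(O + 1/(2*O)) (t(O) = (O + 1/(2*O))*(185 + O**2) = (185 + O**2)*(O + 1/(2*O)))
(-82930 + t(-84))/(-357268 + 97456) = (-82930 + ((-84)**3 + (185/2)/(-84) + (371/2)*(-84)))/(-357268 + 97456) = (-82930 + (-592704 + (185/2)*(-1/84) - 15582))/(-259812) = (-82930 + (-592704 - 185/168 - 15582))*(-1/259812) = (-82930 - 102192233/168)*(-1/259812) = -116124473/168*(-1/259812) = 116124473/43648416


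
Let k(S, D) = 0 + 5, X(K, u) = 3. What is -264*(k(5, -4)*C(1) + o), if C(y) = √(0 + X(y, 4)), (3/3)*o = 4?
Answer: -1056 - 1320*√3 ≈ -3342.3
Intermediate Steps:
o = 4
k(S, D) = 5
C(y) = √3 (C(y) = √(0 + 3) = √3)
-264*(k(5, -4)*C(1) + o) = -264*(5*√3 + 4) = -264*(4 + 5*√3) = -1056 - 1320*√3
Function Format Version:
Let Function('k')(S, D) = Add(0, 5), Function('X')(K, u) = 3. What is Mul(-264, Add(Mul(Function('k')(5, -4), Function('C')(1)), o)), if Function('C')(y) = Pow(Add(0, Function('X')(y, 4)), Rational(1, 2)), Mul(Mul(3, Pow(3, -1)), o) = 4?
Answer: Add(-1056, Mul(-1320, Pow(3, Rational(1, 2)))) ≈ -3342.3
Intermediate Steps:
o = 4
Function('k')(S, D) = 5
Function('C')(y) = Pow(3, Rational(1, 2)) (Function('C')(y) = Pow(Add(0, 3), Rational(1, 2)) = Pow(3, Rational(1, 2)))
Mul(-264, Add(Mul(Function('k')(5, -4), Function('C')(1)), o)) = Mul(-264, Add(Mul(5, Pow(3, Rational(1, 2))), 4)) = Mul(-264, Add(4, Mul(5, Pow(3, Rational(1, 2))))) = Add(-1056, Mul(-1320, Pow(3, Rational(1, 2))))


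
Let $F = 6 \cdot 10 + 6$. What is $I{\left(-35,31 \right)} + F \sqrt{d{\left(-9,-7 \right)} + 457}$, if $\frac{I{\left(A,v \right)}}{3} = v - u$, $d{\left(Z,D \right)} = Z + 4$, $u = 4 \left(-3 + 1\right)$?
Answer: $117 + 132 \sqrt{113} \approx 1520.2$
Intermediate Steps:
$u = -8$ ($u = 4 \left(-2\right) = -8$)
$d{\left(Z,D \right)} = 4 + Z$
$I{\left(A,v \right)} = 24 + 3 v$ ($I{\left(A,v \right)} = 3 \left(v - -8\right) = 3 \left(v + 8\right) = 3 \left(8 + v\right) = 24 + 3 v$)
$F = 66$ ($F = 60 + 6 = 66$)
$I{\left(-35,31 \right)} + F \sqrt{d{\left(-9,-7 \right)} + 457} = \left(24 + 3 \cdot 31\right) + 66 \sqrt{\left(4 - 9\right) + 457} = \left(24 + 93\right) + 66 \sqrt{-5 + 457} = 117 + 66 \sqrt{452} = 117 + 66 \cdot 2 \sqrt{113} = 117 + 132 \sqrt{113}$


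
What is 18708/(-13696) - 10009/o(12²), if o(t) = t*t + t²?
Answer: -7132355/4437504 ≈ -1.6073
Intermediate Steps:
o(t) = 2*t² (o(t) = t² + t² = 2*t²)
18708/(-13696) - 10009/o(12²) = 18708/(-13696) - 10009/(2*(12²)²) = 18708*(-1/13696) - 10009/(2*144²) = -4677/3424 - 10009/(2*20736) = -4677/3424 - 10009/41472 = -7132355/4437504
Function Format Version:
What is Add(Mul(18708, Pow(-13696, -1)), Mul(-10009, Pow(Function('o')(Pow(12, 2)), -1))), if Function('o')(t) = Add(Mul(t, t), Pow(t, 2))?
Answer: Rational(-7132355, 4437504) ≈ -1.6073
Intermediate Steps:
Function('o')(t) = Mul(2, Pow(t, 2)) (Function('o')(t) = Add(Pow(t, 2), Pow(t, 2)) = Mul(2, Pow(t, 2)))
Add(Mul(18708, Pow(-13696, -1)), Mul(-10009, Pow(Function('o')(Pow(12, 2)), -1))) = Add(Mul(18708, Pow(-13696, -1)), Mul(-10009, Pow(Mul(2, Pow(Pow(12, 2), 2)), -1))) = Add(Mul(18708, Rational(-1, 13696)), Mul(-10009, Pow(Mul(2, Pow(144, 2)), -1))) = Add(Rational(-4677, 3424), Mul(-10009, Pow(Mul(2, 20736), -1))) = Add(Rational(-4677, 3424), Mul(-10009, Pow(41472, -1))) = Add(Rational(-4677, 3424), Mul(-10009, Rational(1, 41472))) = Add(Rational(-4677, 3424), Rational(-10009, 41472)) = Rational(-7132355, 4437504)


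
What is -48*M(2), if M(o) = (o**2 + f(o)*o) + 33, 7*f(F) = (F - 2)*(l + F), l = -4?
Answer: -1776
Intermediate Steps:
f(F) = (-4 + F)*(-2 + F)/7 (f(F) = ((F - 2)*(-4 + F))/7 = ((-2 + F)*(-4 + F))/7 = ((-4 + F)*(-2 + F))/7 = (-4 + F)*(-2 + F)/7)
M(o) = 33 + o**2 + o*(8/7 - 6*o/7 + o**2/7) (M(o) = (o**2 + (8/7 - 6*o/7 + o**2/7)*o) + 33 = (o**2 + o*(8/7 - 6*o/7 + o**2/7)) + 33 = 33 + o**2 + o*(8/7 - 6*o/7 + o**2/7))
-48*M(2) = -48*(33 + (1/7)*2**2 + (1/7)*2**3 + (8/7)*2) = -48*(33 + (1/7)*4 + (1/7)*8 + 16/7) = -48*(33 + 4/7 + 8/7 + 16/7) = -48*37 = -1776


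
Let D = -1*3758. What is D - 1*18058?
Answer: -21816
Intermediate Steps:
D = -3758
D - 1*18058 = -3758 - 1*18058 = -3758 - 18058 = -21816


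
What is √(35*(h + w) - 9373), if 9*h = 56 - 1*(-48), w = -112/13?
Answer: I*√14099813/39 ≈ 96.281*I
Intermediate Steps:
w = -112/13 (w = -112*1/13 = -112/13 ≈ -8.6154)
h = 104/9 (h = (56 - 1*(-48))/9 = (56 + 48)/9 = (⅑)*104 = 104/9 ≈ 11.556)
√(35*(h + w) - 9373) = √(35*(104/9 - 112/13) - 9373) = √(35*(344/117) - 9373) = √(12040/117 - 9373) = √(-1084601/117) = I*√14099813/39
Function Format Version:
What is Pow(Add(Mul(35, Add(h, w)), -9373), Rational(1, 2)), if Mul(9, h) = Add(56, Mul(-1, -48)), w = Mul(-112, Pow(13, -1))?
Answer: Mul(Rational(1, 39), I, Pow(14099813, Rational(1, 2))) ≈ Mul(96.281, I)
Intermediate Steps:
w = Rational(-112, 13) (w = Mul(-112, Rational(1, 13)) = Rational(-112, 13) ≈ -8.6154)
h = Rational(104, 9) (h = Mul(Rational(1, 9), Add(56, Mul(-1, -48))) = Mul(Rational(1, 9), Add(56, 48)) = Mul(Rational(1, 9), 104) = Rational(104, 9) ≈ 11.556)
Pow(Add(Mul(35, Add(h, w)), -9373), Rational(1, 2)) = Pow(Add(Mul(35, Add(Rational(104, 9), Rational(-112, 13))), -9373), Rational(1, 2)) = Pow(Add(Mul(35, Rational(344, 117)), -9373), Rational(1, 2)) = Pow(Add(Rational(12040, 117), -9373), Rational(1, 2)) = Pow(Rational(-1084601, 117), Rational(1, 2)) = Mul(Rational(1, 39), I, Pow(14099813, Rational(1, 2)))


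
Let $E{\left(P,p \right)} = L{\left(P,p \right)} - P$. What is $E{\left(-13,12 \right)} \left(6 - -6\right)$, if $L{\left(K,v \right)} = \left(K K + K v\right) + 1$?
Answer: $324$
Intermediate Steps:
$L{\left(K,v \right)} = 1 + K^{2} + K v$ ($L{\left(K,v \right)} = \left(K^{2} + K v\right) + 1 = 1 + K^{2} + K v$)
$E{\left(P,p \right)} = 1 + P^{2} - P + P p$ ($E{\left(P,p \right)} = \left(1 + P^{2} + P p\right) - P = 1 + P^{2} - P + P p$)
$E{\left(-13,12 \right)} \left(6 - -6\right) = \left(1 + \left(-13\right)^{2} - -13 - 156\right) \left(6 - -6\right) = \left(1 + 169 + 13 - 156\right) \left(6 + 6\right) = 27 \cdot 12 = 324$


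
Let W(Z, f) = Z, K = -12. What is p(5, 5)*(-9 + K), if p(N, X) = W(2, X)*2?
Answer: -84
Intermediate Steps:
p(N, X) = 4 (p(N, X) = 2*2 = 4)
p(5, 5)*(-9 + K) = 4*(-9 - 12) = 4*(-21) = -84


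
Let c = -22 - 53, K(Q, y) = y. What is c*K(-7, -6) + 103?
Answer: 553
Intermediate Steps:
c = -75
c*K(-7, -6) + 103 = -75*(-6) + 103 = 450 + 103 = 553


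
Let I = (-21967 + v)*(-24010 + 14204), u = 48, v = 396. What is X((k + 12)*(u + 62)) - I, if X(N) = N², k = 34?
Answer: -185921626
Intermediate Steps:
I = 211525226 (I = (-21967 + 396)*(-24010 + 14204) = -21571*(-9806) = 211525226)
X((k + 12)*(u + 62)) - I = ((34 + 12)*(48 + 62))² - 1*211525226 = (46*110)² - 211525226 = 5060² - 211525226 = 25603600 - 211525226 = -185921626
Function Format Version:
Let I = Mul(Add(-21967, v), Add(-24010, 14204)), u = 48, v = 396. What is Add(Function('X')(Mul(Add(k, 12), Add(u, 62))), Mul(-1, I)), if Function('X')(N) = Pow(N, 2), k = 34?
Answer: -185921626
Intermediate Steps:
I = 211525226 (I = Mul(Add(-21967, 396), Add(-24010, 14204)) = Mul(-21571, -9806) = 211525226)
Add(Function('X')(Mul(Add(k, 12), Add(u, 62))), Mul(-1, I)) = Add(Pow(Mul(Add(34, 12), Add(48, 62)), 2), Mul(-1, 211525226)) = Add(Pow(Mul(46, 110), 2), -211525226) = Add(Pow(5060, 2), -211525226) = Add(25603600, -211525226) = -185921626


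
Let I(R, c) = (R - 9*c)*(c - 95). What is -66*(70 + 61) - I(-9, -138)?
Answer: 278643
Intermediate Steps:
I(R, c) = (-95 + c)*(R - 9*c) (I(R, c) = (R - 9*c)*(-95 + c) = (-95 + c)*(R - 9*c))
-66*(70 + 61) - I(-9, -138) = -66*(70 + 61) - (-95*(-9) - 9*(-138)**2 + 855*(-138) - 9*(-138)) = -66*131 - (855 - 9*19044 - 117990 + 1242) = -8646 - (855 - 171396 - 117990 + 1242) = -8646 - 1*(-287289) = -8646 + 287289 = 278643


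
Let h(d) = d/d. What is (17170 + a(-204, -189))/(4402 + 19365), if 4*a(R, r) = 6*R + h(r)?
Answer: 67457/95068 ≈ 0.70957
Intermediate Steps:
h(d) = 1
a(R, r) = ¼ + 3*R/2 (a(R, r) = (6*R + 1)/4 = (1 + 6*R)/4 = ¼ + 3*R/2)
(17170 + a(-204, -189))/(4402 + 19365) = (17170 + (¼ + (3/2)*(-204)))/(4402 + 19365) = (17170 + (¼ - 306))/23767 = (17170 - 1223/4)*(1/23767) = (67457/4)*(1/23767) = 67457/95068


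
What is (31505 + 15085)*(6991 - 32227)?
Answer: -1175745240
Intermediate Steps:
(31505 + 15085)*(6991 - 32227) = 46590*(-25236) = -1175745240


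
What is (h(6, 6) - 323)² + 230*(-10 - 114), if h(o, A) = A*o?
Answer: 53849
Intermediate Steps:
(h(6, 6) - 323)² + 230*(-10 - 114) = (6*6 - 323)² + 230*(-10 - 114) = (36 - 323)² + 230*(-124) = (-287)² - 28520 = 82369 - 28520 = 53849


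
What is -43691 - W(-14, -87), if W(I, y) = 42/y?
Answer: -1267025/29 ≈ -43691.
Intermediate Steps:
-43691 - W(-14, -87) = -43691 - 42/(-87) = -43691 - 42*(-1)/87 = -43691 - 1*(-14/29) = -43691 + 14/29 = -1267025/29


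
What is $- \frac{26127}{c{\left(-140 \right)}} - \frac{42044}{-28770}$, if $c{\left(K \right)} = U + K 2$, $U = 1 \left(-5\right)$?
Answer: $\frac{25455211}{273315} \approx 93.135$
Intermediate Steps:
$U = -5$
$c{\left(K \right)} = -5 + 2 K$ ($c{\left(K \right)} = -5 + K 2 = -5 + 2 K$)
$- \frac{26127}{c{\left(-140 \right)}} - \frac{42044}{-28770} = - \frac{26127}{-5 + 2 \left(-140\right)} - \frac{42044}{-28770} = - \frac{26127}{-5 - 280} - - \frac{21022}{14385} = - \frac{26127}{-285} + \frac{21022}{14385} = \left(-26127\right) \left(- \frac{1}{285}\right) + \frac{21022}{14385} = \frac{8709}{95} + \frac{21022}{14385} = \frac{25455211}{273315}$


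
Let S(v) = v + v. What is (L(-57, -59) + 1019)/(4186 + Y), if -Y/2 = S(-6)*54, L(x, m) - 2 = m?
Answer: 481/2741 ≈ 0.17548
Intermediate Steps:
S(v) = 2*v
L(x, m) = 2 + m
Y = 1296 (Y = -2*2*(-6)*54 = -(-24)*54 = -2*(-648) = 1296)
(L(-57, -59) + 1019)/(4186 + Y) = ((2 - 59) + 1019)/(4186 + 1296) = (-57 + 1019)/5482 = 962*(1/5482) = 481/2741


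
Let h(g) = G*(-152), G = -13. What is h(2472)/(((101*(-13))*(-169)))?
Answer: 152/17069 ≈ 0.0089050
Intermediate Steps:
h(g) = 1976 (h(g) = -13*(-152) = 1976)
h(2472)/(((101*(-13))*(-169))) = 1976/(((101*(-13))*(-169))) = 1976/((-1313*(-169))) = 1976/221897 = 1976*(1/221897) = 152/17069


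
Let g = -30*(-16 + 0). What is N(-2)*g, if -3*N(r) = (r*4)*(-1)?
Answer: -1280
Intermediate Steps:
N(r) = 4*r/3 (N(r) = -r*4*(-1)/3 = -4*r*(-1)/3 = -(-4)*r/3 = 4*r/3)
g = 480 (g = -30*(-16) = 480)
N(-2)*g = ((4/3)*(-2))*480 = -8/3*480 = -1280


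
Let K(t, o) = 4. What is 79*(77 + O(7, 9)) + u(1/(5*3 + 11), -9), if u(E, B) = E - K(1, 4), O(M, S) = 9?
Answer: 176541/26 ≈ 6790.0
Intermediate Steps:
u(E, B) = -4 + E (u(E, B) = E - 1*4 = E - 4 = -4 + E)
79*(77 + O(7, 9)) + u(1/(5*3 + 11), -9) = 79*(77 + 9) + (-4 + 1/(5*3 + 11)) = 79*86 + (-4 + 1/(15 + 11)) = 6794 + (-4 + 1/26) = 6794 - 103/26 = 176541/26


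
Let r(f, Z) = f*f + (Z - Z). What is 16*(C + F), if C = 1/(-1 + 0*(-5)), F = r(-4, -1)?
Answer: 240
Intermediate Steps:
r(f, Z) = f² (r(f, Z) = f² + 0 = f²)
F = 16 (F = (-4)² = 16)
C = -1 (C = 1/(-1 + 0) = 1/(-1) = -1)
16*(C + F) = 16*(-1 + 16) = 16*15 = 240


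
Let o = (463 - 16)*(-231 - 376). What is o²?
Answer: 73619426241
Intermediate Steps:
o = -271329 (o = 447*(-607) = -271329)
o² = (-271329)² = 73619426241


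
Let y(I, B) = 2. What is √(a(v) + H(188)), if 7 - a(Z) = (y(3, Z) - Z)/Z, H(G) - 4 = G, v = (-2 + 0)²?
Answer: √798/2 ≈ 14.124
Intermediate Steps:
v = 4 (v = (-2)² = 4)
H(G) = 4 + G
a(Z) = 7 - (2 - Z)/Z
√(a(v) + H(188)) = √((8 - 2/4) + (4 + 188)) = √((8 - 2*¼) + 192) = √((8 - ½) + 192) = √(15/2 + 192) = √(399/2) = √798/2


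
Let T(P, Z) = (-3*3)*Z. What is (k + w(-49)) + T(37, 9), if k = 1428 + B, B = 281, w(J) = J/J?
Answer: 1629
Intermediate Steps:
T(P, Z) = -9*Z
w(J) = 1
k = 1709 (k = 1428 + 281 = 1709)
(k + w(-49)) + T(37, 9) = (1709 + 1) - 9*9 = 1710 - 81 = 1629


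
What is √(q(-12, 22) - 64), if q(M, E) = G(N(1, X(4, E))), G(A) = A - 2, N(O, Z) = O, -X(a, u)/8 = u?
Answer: I*√65 ≈ 8.0623*I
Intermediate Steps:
X(a, u) = -8*u
G(A) = -2 + A
q(M, E) = -1 (q(M, E) = -2 + 1 = -1)
√(q(-12, 22) - 64) = √(-1 - 64) = √(-65) = I*√65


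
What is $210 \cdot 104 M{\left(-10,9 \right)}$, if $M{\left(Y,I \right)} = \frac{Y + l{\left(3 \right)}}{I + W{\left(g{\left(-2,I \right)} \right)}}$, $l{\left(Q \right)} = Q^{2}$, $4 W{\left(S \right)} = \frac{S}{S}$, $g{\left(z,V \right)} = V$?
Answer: $- \frac{87360}{37} \approx -2361.1$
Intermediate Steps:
$W{\left(S \right)} = \frac{1}{4}$ ($W{\left(S \right)} = \frac{S \frac{1}{S}}{4} = \frac{1}{4} \cdot 1 = \frac{1}{4}$)
$M{\left(Y,I \right)} = \frac{9 + Y}{\frac{1}{4} + I}$ ($M{\left(Y,I \right)} = \frac{Y + 3^{2}}{I + \frac{1}{4}} = \frac{Y + 9}{\frac{1}{4} + I} = \frac{9 + Y}{\frac{1}{4} + I}$)
$210 \cdot 104 M{\left(-10,9 \right)} = 210 \cdot 104 \frac{4 \left(9 - 10\right)}{1 + 4 \cdot 9} = 21840 \cdot 4 \frac{1}{1 + 36} \left(-1\right) = 21840 \cdot 4 \cdot \frac{1}{37} \left(-1\right) = 21840 \left(- \frac{4}{37}\right) = - \frac{87360}{37}$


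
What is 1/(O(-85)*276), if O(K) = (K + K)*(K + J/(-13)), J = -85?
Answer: 13/47858400 ≈ 2.7163e-7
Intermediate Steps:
O(K) = 2*K*(85/13 + K) (O(K) = (K + K)*(K - 85/(-13)) = (2*K)*(K - 85*(-1/13)) = (2*K)*(K + 85/13) = (2*K)*(85/13 + K) = 2*K*(85/13 + K))
1/(O(-85)*276) = 1/(((2/13)*(-85)*(85 + 13*(-85)))*276) = 1/(((2/13)*(-85)*(85 - 1105))*276) = 1/(((2/13)*(-85)*(-1020))*276) = 1/((173400/13)*276) = 1/(47858400/13) = 13/47858400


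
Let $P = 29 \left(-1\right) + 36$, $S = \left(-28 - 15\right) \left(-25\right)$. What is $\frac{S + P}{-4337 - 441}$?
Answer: $- \frac{541}{2389} \approx -0.22645$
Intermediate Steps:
$S = 1075$ ($S = \left(-43\right) \left(-25\right) = 1075$)
$P = 7$ ($P = -29 + 36 = 7$)
$\frac{S + P}{-4337 - 441} = \frac{1075 + 7}{-4337 - 441} = \frac{1082}{-4337 - 441} = \frac{1082}{-4778} = 1082 \left(- \frac{1}{4778}\right) = - \frac{541}{2389}$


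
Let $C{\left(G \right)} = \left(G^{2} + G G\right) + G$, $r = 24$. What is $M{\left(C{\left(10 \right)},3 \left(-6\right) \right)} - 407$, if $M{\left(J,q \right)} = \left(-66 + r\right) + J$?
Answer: $-239$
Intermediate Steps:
$C{\left(G \right)} = G + 2 G^{2}$ ($C{\left(G \right)} = \left(G^{2} + G^{2}\right) + G = 2 G^{2} + G = G + 2 G^{2}$)
$M{\left(J,q \right)} = -42 + J$ ($M{\left(J,q \right)} = \left(-66 + 24\right) + J = -42 + J$)
$M{\left(C{\left(10 \right)},3 \left(-6\right) \right)} - 407 = \left(-42 + 10 \left(1 + 2 \cdot 10\right)\right) - 407 = \left(-42 + 10 \left(1 + 20\right)\right) - 407 = \left(-42 + 10 \cdot 21\right) - 407 = \left(-42 + 210\right) - 407 = 168 - 407 = -239$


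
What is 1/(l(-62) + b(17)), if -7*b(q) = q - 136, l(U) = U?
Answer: -1/45 ≈ -0.022222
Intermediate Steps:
b(q) = 136/7 - q/7 (b(q) = -(q - 136)/7 = -(-136 + q)/7 = 136/7 - q/7)
1/(l(-62) + b(17)) = 1/(-62 + (136/7 - ⅐*17)) = 1/(-62 + (136/7 - 17/7)) = 1/(-62 + 17) = 1/(-45) = -1/45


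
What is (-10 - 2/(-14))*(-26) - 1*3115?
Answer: -20011/7 ≈ -2858.7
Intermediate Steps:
(-10 - 2/(-14))*(-26) - 1*3115 = (-10 - 2*(-1/14))*(-26) - 3115 = (-10 + ⅐)*(-26) - 3115 = -69/7*(-26) - 3115 = 1794/7 - 3115 = -20011/7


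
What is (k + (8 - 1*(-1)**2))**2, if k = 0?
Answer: 49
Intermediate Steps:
(k + (8 - 1*(-1)**2))**2 = (0 + (8 - 1*(-1)**2))**2 = (0 + (8 - 1*1))**2 = (0 + (8 - 1))**2 = (0 + 7)**2 = 7**2 = 49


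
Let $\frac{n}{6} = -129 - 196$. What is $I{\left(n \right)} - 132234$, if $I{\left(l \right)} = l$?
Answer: $-134184$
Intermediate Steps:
$n = -1950$ ($n = 6 \left(-129 - 196\right) = 6 \left(-325\right) = -1950$)
$I{\left(n \right)} - 132234 = -1950 - 132234 = -134184$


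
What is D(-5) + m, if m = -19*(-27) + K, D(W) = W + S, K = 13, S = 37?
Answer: 558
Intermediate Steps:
D(W) = 37 + W (D(W) = W + 37 = 37 + W)
m = 526 (m = -19*(-27) + 13 = 513 + 13 = 526)
D(-5) + m = (37 - 5) + 526 = 32 + 526 = 558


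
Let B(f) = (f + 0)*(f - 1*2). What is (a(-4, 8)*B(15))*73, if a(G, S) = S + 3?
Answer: 156585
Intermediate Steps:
a(G, S) = 3 + S
B(f) = f*(-2 + f) (B(f) = f*(f - 2) = f*(-2 + f))
(a(-4, 8)*B(15))*73 = ((3 + 8)*(15*(-2 + 15)))*73 = (11*(15*13))*73 = (11*195)*73 = 2145*73 = 156585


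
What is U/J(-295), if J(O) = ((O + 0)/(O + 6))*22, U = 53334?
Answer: 7706763/3245 ≈ 2375.0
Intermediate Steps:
J(O) = 22*O/(6 + O) (J(O) = (O/(6 + O))*22 = 22*O/(6 + O))
U/J(-295) = 53334/((22*(-295)/(6 - 295))) = 53334/((22*(-295)/(-289))) = 53334/((22*(-295)*(-1/289))) = 53334/(6490/289) = 53334*(289/6490) = 7706763/3245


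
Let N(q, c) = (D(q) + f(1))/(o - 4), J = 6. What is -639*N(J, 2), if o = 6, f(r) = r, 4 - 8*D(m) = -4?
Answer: -639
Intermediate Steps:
D(m) = 1 (D(m) = ½ - ⅛*(-4) = ½ + ½ = 1)
N(q, c) = 1 (N(q, c) = (1 + 1)/(6 - 4) = 2/2 = 2*(½) = 1)
-639*N(J, 2) = -639*1 = -639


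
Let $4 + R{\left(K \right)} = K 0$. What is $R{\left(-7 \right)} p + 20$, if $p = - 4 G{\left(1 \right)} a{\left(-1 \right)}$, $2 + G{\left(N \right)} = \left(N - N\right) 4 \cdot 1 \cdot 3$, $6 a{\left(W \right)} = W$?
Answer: $\frac{76}{3} \approx 25.333$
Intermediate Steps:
$a{\left(W \right)} = \frac{W}{6}$
$G{\left(N \right)} = -2$ ($G{\left(N \right)} = -2 + \left(N - N\right) 4 \cdot 1 \cdot 3 = -2 + 0 \cdot 4 \cdot 1 \cdot 3 = -2 + 0 \cdot 1 \cdot 3 = -2 + 0 \cdot 3 = -2 + 0 = -2$)
$R{\left(K \right)} = -4$ ($R{\left(K \right)} = -4 + K 0 = -4 + 0 = -4$)
$p = - \frac{4}{3}$ ($p = \left(-4\right) \left(-2\right) \frac{1}{6} \left(-1\right) = 8 \left(- \frac{1}{6}\right) = - \frac{4}{3} \approx -1.3333$)
$R{\left(-7 \right)} p + 20 = \left(-4\right) \left(- \frac{4}{3}\right) + 20 = \frac{16}{3} + 20 = \frac{76}{3}$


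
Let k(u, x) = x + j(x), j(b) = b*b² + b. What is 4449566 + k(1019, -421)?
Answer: -70169737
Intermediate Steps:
j(b) = b + b³ (j(b) = b³ + b = b + b³)
k(u, x) = x³ + 2*x (k(u, x) = x + (x + x³) = x³ + 2*x)
4449566 + k(1019, -421) = 4449566 - 421*(2 + (-421)²) = 4449566 - 421*(2 + 177241) = 4449566 - 421*177243 = 4449566 - 74619303 = -70169737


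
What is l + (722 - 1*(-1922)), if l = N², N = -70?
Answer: 7544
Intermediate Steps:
l = 4900 (l = (-70)² = 4900)
l + (722 - 1*(-1922)) = 4900 + (722 - 1*(-1922)) = 4900 + (722 + 1922) = 4900 + 2644 = 7544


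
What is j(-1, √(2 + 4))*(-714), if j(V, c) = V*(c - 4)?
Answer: -2856 + 714*√6 ≈ -1107.1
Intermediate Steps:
j(V, c) = V*(-4 + c)
j(-1, √(2 + 4))*(-714) = -(-4 + √(2 + 4))*(-714) = -(-4 + √6)*(-714) = (4 - √6)*(-714) = -2856 + 714*√6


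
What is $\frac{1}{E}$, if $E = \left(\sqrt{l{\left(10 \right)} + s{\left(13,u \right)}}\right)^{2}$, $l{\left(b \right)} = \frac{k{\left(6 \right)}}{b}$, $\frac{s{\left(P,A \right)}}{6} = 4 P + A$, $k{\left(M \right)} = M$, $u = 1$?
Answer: $\frac{5}{1593} \approx 0.0031387$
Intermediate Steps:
$s{\left(P,A \right)} = 6 A + 24 P$ ($s{\left(P,A \right)} = 6 \left(4 P + A\right) = 6 \left(A + 4 P\right) = 6 A + 24 P$)
$l{\left(b \right)} = \frac{6}{b}$
$E = \frac{1593}{5}$ ($E = \left(\sqrt{\frac{6}{10} + \left(6 \cdot 1 + 24 \cdot 13\right)}\right)^{2} = \left(\sqrt{6 \cdot \frac{1}{10} + \left(6 + 312\right)}\right)^{2} = \left(\sqrt{\frac{3}{5} + 318}\right)^{2} = \left(\sqrt{\frac{1593}{5}}\right)^{2} = \left(\frac{3 \sqrt{885}}{5}\right)^{2} = \frac{1593}{5} \approx 318.6$)
$\frac{1}{E} = \frac{1}{\frac{1593}{5}} = \frac{5}{1593}$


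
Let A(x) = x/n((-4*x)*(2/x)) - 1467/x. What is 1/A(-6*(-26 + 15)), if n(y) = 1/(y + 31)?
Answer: 22/32907 ≈ 0.00066855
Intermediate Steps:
n(y) = 1/(31 + y)
A(x) = -1467/x + 23*x (A(x) = x/(1/(31 + (-4*x)*(2/x))) - 1467/x = x/(1/(31 - 8)) - 1467/x = x/(1/23) - 1467/x = x*23 - 1467/x = 23*x - 1467/x = -1467/x + 23*x)
1/A(-6*(-26 + 15)) = 1/(-1467*(-1/(6*(-26 + 15))) + 23*(-6*(-26 + 15))) = 1/(-1467/((-6*(-11))) + 23*(-6*(-11))) = 1/(-1467/66 + 23*66) = 1/(-1467*1/66 + 1518) = 1/(-489/22 + 1518) = 1/(32907/22) = 22/32907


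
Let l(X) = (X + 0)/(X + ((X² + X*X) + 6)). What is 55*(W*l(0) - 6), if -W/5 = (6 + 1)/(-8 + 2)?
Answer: -330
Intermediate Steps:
W = 35/6 (W = -5*(6 + 1)/(-8 + 2) = -35/(-6) = -35*(-1)/6 = -5*(-7/6) = 35/6 ≈ 5.8333)
l(X) = X/(6 + X + 2*X²) (l(X) = X/(X + ((X² + X²) + 6)) = X/(X + (2*X² + 6)) = X/(X + (6 + 2*X²)) = X/(6 + X + 2*X²))
55*(W*l(0) - 6) = 55*(35*(0/(6 + 0 + 2*0²))/6 - 6) = 55*(35*(0/(6 + 0 + 2*0))/6 - 6) = 55*(35*(0/(6 + 0 + 0))/6 - 6) = 55*(35*(0/6)/6 - 6) = 55*(35*(0*(⅙))/6 - 6) = 55*((35/6)*0 - 6) = 55*(0 - 6) = 55*(-6) = -330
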